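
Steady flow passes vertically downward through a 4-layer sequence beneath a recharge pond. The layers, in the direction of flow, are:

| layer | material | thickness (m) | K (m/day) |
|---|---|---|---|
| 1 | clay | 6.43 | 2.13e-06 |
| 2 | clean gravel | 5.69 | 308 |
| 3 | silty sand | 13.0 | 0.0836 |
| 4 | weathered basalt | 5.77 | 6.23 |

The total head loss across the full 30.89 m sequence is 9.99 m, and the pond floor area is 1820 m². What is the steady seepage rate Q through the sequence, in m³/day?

0.00602

Flow is perpendicular to layering, so the layers act in series and the equivalent K is the thickness-weighted harmonic mean.
Total thickness L = 6.43 + 5.69 + 13.0 + 5.77 = 30.89 m.
Σ(b_i/K_i) = 6.43/2.13e-06 + 5.69/308 + 13.0/0.0836 + 5.77/6.23 = 3.019e+06 d.
K_eq = L / Σ(b_i/K_i) = 30.89 / 3.019e+06 = 1.023e-05 m/day.
Q = K_eq · A · (Δh/L) = 1.023e-05 × 1820 × (9.99/30.89) = 0.006023 m³/day.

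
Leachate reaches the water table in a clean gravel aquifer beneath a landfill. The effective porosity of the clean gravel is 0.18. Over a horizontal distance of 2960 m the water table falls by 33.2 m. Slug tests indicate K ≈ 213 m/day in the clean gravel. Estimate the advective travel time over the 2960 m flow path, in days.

Hydraulic gradient i = Δh / L = 33.2 / 2960 = 0.01122.
Darcy flux q = K · i = 213.0 × 0.01122 = 2.389 m/day.
Seepage velocity v = q / n_e = 2.389 / 0.18 = 13.27 m/day.
Travel time t = L / v = 2960 / 13.27 = 223.0 days.

223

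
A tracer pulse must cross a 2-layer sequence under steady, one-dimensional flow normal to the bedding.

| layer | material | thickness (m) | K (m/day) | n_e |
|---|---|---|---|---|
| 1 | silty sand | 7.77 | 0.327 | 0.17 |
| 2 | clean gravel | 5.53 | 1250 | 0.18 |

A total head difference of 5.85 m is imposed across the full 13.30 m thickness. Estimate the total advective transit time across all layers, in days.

With flow normal to the layers, continuity requires the same specific discharge q through every layer.
Σ(b_i/K_i) = 7.77/0.327 + 5.53/1250 = 23.77 d.
q = Δh / Σ(b_i/K_i) = 5.85 / 23.77 = 0.2462 m/day.
In each layer the seepage velocity is v_i = q/n_i, so the layer transit time is t_i = b_i·n_i / q:
  layer 1 (silty sand): t_1 = 7.77 × 0.17 / 0.2462 = 5.366 d
  layer 2 (clean gravel): t_2 = 5.53 × 0.18 / 0.2462 = 4.044 d
Total t = Σ t_i = 9.410 days.

9.41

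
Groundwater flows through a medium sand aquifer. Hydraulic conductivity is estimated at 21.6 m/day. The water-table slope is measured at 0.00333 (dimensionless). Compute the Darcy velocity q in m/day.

0.0719

Hydraulic gradient i = 0.00333.
Specific discharge q = K · i = 21.60 × 0.003330 = 0.07193 m/day.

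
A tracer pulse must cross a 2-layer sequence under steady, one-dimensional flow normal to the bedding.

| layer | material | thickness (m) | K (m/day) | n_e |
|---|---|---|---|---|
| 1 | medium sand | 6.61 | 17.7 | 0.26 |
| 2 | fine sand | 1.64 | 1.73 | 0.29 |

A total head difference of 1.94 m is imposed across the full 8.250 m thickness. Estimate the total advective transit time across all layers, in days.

With flow normal to the layers, continuity requires the same specific discharge q through every layer.
Σ(b_i/K_i) = 6.61/17.7 + 1.64/1.73 = 1.321 d.
q = Δh / Σ(b_i/K_i) = 1.94 / 1.321 = 1.468 m/day.
In each layer the seepage velocity is v_i = q/n_i, so the layer transit time is t_i = b_i·n_i / q:
  layer 1 (medium sand): t_1 = 6.61 × 0.26 / 1.468 = 1.171 d
  layer 2 (fine sand): t_2 = 1.64 × 0.29 / 1.468 = 0.3240 d
Total t = Σ t_i = 1.495 days.

1.49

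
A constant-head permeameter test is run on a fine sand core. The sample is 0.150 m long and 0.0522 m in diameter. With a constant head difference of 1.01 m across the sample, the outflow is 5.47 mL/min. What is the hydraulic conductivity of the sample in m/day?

0.547

Cross-sectional area A = π·(d/2)² = π × (0.0522/2)² = 0.002140 m².
Convert discharge: 5.47 mL/min = 9.117e-08 m³/s.
Darcy's law rearranged: K = Q·L / (A·Δh) = 9.117e-08 × 0.150 / (0.002140 × 1.01) = 6.327e-06 m/s = 0.5466 m/day.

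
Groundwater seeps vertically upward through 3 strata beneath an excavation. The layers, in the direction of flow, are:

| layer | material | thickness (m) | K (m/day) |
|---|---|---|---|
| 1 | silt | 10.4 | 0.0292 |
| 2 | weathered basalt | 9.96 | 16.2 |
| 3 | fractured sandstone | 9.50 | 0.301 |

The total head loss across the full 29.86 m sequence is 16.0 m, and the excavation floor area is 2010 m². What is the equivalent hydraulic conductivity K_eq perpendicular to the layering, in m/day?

0.0769

Flow is perpendicular to layering, so the layers act in series and the equivalent K is the thickness-weighted harmonic mean.
Total thickness L = 10.4 + 9.96 + 9.50 = 29.86 m.
Σ(b_i/K_i) = 10.4/0.0292 + 9.96/16.2 + 9.50/0.301 = 388.3 d.
K_eq = L / Σ(b_i/K_i) = 29.86 / 388.3 = 0.07689 m/day.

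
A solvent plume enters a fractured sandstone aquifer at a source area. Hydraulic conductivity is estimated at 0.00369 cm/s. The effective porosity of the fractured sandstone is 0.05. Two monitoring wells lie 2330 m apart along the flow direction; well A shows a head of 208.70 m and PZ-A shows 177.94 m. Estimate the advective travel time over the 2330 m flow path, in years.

7.58

Convert K: 0.00369 cm/s × 864 = 3.188 m/day.
Hydraulic gradient i = (208.70 − 177.94) / 2330 = 30.76 / 2330 = 0.01320.
Darcy flux q = K · i = 3.188 × 0.01320 = 0.04209 m/day.
Seepage velocity v = q / n_e = 0.04209 / 0.05 = 0.8418 m/day.
Travel time t = L / v = 2330 / 0.8418 = 2768 days = 7.578 years.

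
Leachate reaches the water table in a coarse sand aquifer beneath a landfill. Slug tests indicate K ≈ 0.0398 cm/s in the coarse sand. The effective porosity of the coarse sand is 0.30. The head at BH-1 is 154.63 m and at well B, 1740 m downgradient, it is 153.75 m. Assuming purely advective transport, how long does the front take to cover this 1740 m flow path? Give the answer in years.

82.2

Convert K: 0.0398 cm/s × 864 = 34.39 m/day.
Hydraulic gradient i = (154.63 − 153.75) / 1740 = 0.88 / 1740 = 0.0005057.
Darcy flux q = K · i = 34.39 × 0.0005057 = 0.01739 m/day.
Seepage velocity v = q / n_e = 0.01739 / 0.30 = 0.05797 m/day.
Travel time t = L / v = 1740 / 0.05797 = 30015 days = 82.18 years.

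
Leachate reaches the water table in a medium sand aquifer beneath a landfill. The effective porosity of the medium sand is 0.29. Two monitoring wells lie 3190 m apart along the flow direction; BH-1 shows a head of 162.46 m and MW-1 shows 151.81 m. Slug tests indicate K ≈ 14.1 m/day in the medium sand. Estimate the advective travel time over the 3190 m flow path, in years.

53.8

Hydraulic gradient i = (162.46 − 151.81) / 3190 = 10.65 / 3190 = 0.003339.
Darcy flux q = K · i = 14.10 × 0.003339 = 0.04707 m/day.
Seepage velocity v = q / n_e = 0.04707 / 0.29 = 0.1623 m/day.
Travel time t = L / v = 3190 / 0.1623 = 19652 days = 53.80 years.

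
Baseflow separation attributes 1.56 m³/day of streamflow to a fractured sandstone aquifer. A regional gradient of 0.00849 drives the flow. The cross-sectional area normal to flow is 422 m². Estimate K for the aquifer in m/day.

Hydraulic gradient i = 0.00849.
From Q = K·A·i, K = Q / (A·i) = 1.56 / (422.0 × 0.008490) = 0.4354 m/day.

0.435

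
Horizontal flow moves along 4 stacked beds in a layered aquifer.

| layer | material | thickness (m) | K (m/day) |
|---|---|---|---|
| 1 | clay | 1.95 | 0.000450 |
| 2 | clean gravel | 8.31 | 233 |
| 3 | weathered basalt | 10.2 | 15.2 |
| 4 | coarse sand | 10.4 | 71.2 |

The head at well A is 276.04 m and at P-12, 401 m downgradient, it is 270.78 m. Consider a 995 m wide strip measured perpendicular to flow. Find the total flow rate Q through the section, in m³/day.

37000

Flow is parallel to layering, so each bed carries its own Darcy discharge and the transmissivities add.
Σ(K_i·b_i) = 0.000450×1.95 + 233×8.31 + 15.2×10.2 + 71.2×10.4 = 2832 m²/day.
Hydraulic gradient i = (276.04 − 270.78) / 401 = 5.26 / 401 = 0.01312.
Q = Σ(K_i·b_i) · W · i = 2832 × 995 × 0.01312 = 36959 m³/day.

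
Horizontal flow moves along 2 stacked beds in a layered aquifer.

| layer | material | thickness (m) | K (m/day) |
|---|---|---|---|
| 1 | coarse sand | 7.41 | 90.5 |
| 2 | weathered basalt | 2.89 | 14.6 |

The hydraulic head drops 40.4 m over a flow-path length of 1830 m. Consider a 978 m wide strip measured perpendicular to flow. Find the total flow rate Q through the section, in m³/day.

Flow is parallel to layering, so each bed carries its own Darcy discharge and the transmissivities add.
Σ(K_i·b_i) = 90.5×7.41 + 14.6×2.89 = 712.8 m²/day.
Hydraulic gradient i = Δh / L = 40.4 / 1830 = 0.02208.
Q = Σ(K_i·b_i) · W · i = 712.8 × 978 × 0.02208 = 15390 m³/day.

15400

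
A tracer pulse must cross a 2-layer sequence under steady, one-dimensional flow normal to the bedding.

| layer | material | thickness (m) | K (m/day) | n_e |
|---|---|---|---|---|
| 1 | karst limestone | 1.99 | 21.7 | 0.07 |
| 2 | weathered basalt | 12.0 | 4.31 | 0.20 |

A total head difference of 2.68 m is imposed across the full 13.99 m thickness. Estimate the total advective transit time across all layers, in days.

2.72

With flow normal to the layers, continuity requires the same specific discharge q through every layer.
Σ(b_i/K_i) = 1.99/21.7 + 12.0/4.31 = 2.876 d.
q = Δh / Σ(b_i/K_i) = 2.68 / 2.876 = 0.9319 m/day.
In each layer the seepage velocity is v_i = q/n_i, so the layer transit time is t_i = b_i·n_i / q:
  layer 1 (karst limestone): t_1 = 1.99 × 0.07 / 0.9319 = 0.1495 d
  layer 2 (weathered basalt): t_2 = 12.0 × 0.20 / 0.9319 = 2.575 d
Total t = Σ t_i = 2.725 days.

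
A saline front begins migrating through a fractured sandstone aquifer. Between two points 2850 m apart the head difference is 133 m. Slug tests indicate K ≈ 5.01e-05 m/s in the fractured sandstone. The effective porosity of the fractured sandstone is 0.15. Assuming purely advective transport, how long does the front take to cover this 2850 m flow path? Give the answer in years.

Convert K: 5.01e-05 m/s × 86400 = 4.329 m/day.
Hydraulic gradient i = Δh / L = 133 / 2850 = 0.04667.
Darcy flux q = K · i = 4.329 × 0.04667 = 0.2020 m/day.
Seepage velocity v = q / n_e = 0.2020 / 0.15 = 1.347 m/day.
Travel time t = L / v = 2850 / 1.347 = 2116 days = 5.794 years.

5.79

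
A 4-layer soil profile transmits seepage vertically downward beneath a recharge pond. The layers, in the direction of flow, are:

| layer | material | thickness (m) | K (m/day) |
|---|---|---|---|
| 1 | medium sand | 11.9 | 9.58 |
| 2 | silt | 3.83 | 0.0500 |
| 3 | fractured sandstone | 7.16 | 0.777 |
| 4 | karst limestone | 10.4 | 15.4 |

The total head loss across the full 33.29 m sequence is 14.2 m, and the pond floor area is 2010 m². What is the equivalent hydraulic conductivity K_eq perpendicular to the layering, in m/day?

Flow is perpendicular to layering, so the layers act in series and the equivalent K is the thickness-weighted harmonic mean.
Total thickness L = 11.9 + 3.83 + 7.16 + 10.4 = 33.29 m.
Σ(b_i/K_i) = 11.9/9.58 + 3.83/0.0500 + 7.16/0.777 + 10.4/15.4 = 87.73 d.
K_eq = L / Σ(b_i/K_i) = 33.29 / 87.73 = 0.3794 m/day.

0.379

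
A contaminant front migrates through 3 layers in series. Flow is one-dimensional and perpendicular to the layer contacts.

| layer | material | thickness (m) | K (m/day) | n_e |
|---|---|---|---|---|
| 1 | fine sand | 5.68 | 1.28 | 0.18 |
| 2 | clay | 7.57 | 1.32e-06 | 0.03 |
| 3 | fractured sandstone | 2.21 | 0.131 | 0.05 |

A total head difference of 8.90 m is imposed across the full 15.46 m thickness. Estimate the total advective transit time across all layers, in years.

With flow normal to the layers, continuity requires the same specific discharge q through every layer.
Σ(b_i/K_i) = 5.68/1.28 + 7.57/1.32e-06 + 2.21/0.131 = 5.735e+06 d.
q = Δh / Σ(b_i/K_i) = 8.90 / 5.735e+06 = 1.552e-06 m/day.
In each layer the seepage velocity is v_i = q/n_i, so the layer transit time is t_i = b_i·n_i / q:
  layer 1 (fine sand): t_1 = 5.68 × 0.18 / 1.552e-06 = 6.588e+05 d
  layer 2 (clay): t_2 = 7.57 × 0.03 / 1.552e-06 = 1.463e+05 d
  layer 3 (fractured sandstone): t_3 = 2.21 × 0.05 / 1.552e-06 = 71203 d
Total t = Σ t_i = 8.763e+05 days = 2399 years.

2400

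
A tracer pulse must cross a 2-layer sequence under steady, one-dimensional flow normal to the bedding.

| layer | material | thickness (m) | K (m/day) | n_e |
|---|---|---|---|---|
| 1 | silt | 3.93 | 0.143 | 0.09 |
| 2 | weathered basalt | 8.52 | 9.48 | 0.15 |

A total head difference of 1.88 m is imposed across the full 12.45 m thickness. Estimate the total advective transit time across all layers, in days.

24.6

With flow normal to the layers, continuity requires the same specific discharge q through every layer.
Σ(b_i/K_i) = 3.93/0.143 + 8.52/9.48 = 28.38 d.
q = Δh / Σ(b_i/K_i) = 1.88 / 28.38 = 0.06624 m/day.
In each layer the seepage velocity is v_i = q/n_i, so the layer transit time is t_i = b_i·n_i / q:
  layer 1 (silt): t_1 = 3.93 × 0.09 / 0.06624 = 5.340 d
  layer 2 (weathered basalt): t_2 = 8.52 × 0.15 / 0.06624 = 19.29 d
Total t = Σ t_i = 24.63 days.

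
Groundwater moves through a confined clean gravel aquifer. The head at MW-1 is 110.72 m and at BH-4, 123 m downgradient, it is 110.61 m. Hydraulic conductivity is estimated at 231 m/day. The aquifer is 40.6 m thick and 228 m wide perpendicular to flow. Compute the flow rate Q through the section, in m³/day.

1910

Cross-sectional area A = 228 × 40.6 = 9257 m².
Hydraulic gradient i = (110.72 − 110.61) / 123 = 0.11 / 123 = 0.0008943.
Darcy's law: Q = K · A · i = 231.0 × 9257 × 0.0008943 = 1912 m³/day.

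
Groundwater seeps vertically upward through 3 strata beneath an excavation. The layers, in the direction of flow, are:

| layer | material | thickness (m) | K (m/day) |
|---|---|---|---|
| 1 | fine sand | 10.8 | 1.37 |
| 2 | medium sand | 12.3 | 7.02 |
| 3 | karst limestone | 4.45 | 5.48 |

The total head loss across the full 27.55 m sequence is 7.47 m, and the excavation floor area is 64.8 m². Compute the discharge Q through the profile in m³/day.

46.3

Flow is perpendicular to layering, so the layers act in series and the equivalent K is the thickness-weighted harmonic mean.
Total thickness L = 10.8 + 12.3 + 4.45 = 27.55 m.
Σ(b_i/K_i) = 10.8/1.37 + 12.3/7.02 + 4.45/5.48 = 10.45 d.
K_eq = L / Σ(b_i/K_i) = 27.55 / 10.45 = 2.637 m/day.
Q = K_eq · A · (Δh/L) = 2.637 × 64.8 × (7.47/27.55) = 46.33 m³/day.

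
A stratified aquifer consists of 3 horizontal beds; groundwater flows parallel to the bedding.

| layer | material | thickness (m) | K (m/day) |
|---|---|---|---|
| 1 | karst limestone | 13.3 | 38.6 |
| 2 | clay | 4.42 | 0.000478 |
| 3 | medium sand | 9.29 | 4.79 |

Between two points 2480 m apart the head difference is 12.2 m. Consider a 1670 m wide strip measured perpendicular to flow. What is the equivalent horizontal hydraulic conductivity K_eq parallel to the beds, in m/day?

Flow is parallel to layering, so each bed carries its own Darcy discharge and the transmissivities add.
Σ(K_i·b_i) = 38.6×13.3 + 0.000478×4.42 + 4.79×9.29 = 557.9 m²/day.
Total thickness b = 27.01 m, so K_eq = Σ(K_i·b_i)/b = 20.65 m/day.

20.7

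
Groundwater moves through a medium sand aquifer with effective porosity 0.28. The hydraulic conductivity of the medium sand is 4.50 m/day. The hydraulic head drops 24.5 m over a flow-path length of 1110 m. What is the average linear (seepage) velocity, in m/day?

0.355

Hydraulic gradient i = Δh / L = 24.5 / 1110 = 0.02207.
Darcy flux q = K · i = 4.500 × 0.02207 = 0.09932 m/day.
Seepage velocity v = q / n_e = 0.09932 / 0.28 = 0.3547 m/day.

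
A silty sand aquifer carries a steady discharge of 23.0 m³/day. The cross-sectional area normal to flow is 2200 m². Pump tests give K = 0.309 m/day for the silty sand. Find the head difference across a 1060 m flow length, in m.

From Q = K·A·i, i = Q / (K·A) = 23.0 / (0.3090 × 2200) = 0.03383.
Head loss Δh = i · L = 0.03383 × 1060 = 35.86 m.

35.9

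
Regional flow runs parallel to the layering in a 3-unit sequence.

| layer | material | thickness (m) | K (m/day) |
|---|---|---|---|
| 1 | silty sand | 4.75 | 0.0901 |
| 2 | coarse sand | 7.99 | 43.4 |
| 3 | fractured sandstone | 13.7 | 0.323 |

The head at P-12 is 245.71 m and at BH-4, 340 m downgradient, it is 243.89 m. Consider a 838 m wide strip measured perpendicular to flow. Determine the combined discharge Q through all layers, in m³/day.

1580

Flow is parallel to layering, so each bed carries its own Darcy discharge and the transmissivities add.
Σ(K_i·b_i) = 0.0901×4.75 + 43.4×7.99 + 0.323×13.7 = 351.6 m²/day.
Hydraulic gradient i = (245.71 − 243.89) / 340 = 1.82 / 340 = 0.005353.
Q = Σ(K_i·b_i) · W · i = 351.6 × 838 × 0.005353 = 1577 m³/day.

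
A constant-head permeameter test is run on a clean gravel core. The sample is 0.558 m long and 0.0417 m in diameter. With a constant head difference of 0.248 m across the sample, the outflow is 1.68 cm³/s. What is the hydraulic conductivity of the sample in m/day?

Cross-sectional area A = π·(d/2)² = π × (0.0417/2)² = 0.001366 m².
Convert discharge: 1.68 cm³/s = 1.680e-06 m³/s.
Darcy's law rearranged: K = Q·L / (A·Δh) = 1.680e-06 × 0.558 / (0.001366 × 0.248) = 0.002768 m/s = 239.1 m/day.

239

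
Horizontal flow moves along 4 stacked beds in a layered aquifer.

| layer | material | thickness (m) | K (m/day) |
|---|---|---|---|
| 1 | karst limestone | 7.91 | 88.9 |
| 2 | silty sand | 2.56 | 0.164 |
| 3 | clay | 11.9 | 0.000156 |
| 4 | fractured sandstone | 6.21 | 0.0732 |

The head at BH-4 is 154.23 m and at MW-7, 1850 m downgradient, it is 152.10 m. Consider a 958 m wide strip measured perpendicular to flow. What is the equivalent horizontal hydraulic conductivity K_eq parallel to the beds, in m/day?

24.6

Flow is parallel to layering, so each bed carries its own Darcy discharge and the transmissivities add.
Σ(K_i·b_i) = 88.9×7.91 + 0.164×2.56 + 0.000156×11.9 + 0.0732×6.21 = 704.1 m²/day.
Total thickness b = 28.58 m, so K_eq = Σ(K_i·b_i)/b = 24.64 m/day.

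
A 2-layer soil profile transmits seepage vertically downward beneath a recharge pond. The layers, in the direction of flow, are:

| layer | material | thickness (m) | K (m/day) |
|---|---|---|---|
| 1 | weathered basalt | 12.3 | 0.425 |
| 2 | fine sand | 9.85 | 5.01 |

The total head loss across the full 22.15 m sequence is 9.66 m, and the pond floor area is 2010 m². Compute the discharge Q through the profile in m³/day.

628

Flow is perpendicular to layering, so the layers act in series and the equivalent K is the thickness-weighted harmonic mean.
Total thickness L = 12.3 + 9.85 = 22.15 m.
Σ(b_i/K_i) = 12.3/0.425 + 9.85/5.01 = 30.91 d.
K_eq = L / Σ(b_i/K_i) = 22.15 / 30.91 = 0.7167 m/day.
Q = K_eq · A · (Δh/L) = 0.7167 × 2010 × (9.66/22.15) = 628.2 m³/day.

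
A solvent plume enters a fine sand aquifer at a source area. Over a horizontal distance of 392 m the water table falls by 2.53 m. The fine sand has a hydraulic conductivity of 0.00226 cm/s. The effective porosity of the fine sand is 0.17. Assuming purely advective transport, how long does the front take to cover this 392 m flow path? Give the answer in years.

14.5

Convert K: 0.00226 cm/s × 864 = 1.953 m/day.
Hydraulic gradient i = Δh / L = 2.53 / 392 = 0.006454.
Darcy flux q = K · i = 1.953 × 0.006454 = 0.01260 m/day.
Seepage velocity v = q / n_e = 0.01260 / 0.17 = 0.07413 m/day.
Travel time t = L / v = 392 / 0.07413 = 5288 days = 14.48 years.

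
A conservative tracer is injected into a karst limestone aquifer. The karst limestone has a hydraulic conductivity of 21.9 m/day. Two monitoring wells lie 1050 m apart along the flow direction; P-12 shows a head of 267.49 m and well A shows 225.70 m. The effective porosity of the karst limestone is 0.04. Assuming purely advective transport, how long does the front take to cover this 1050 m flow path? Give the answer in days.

Hydraulic gradient i = (267.49 − 225.70) / 1050 = 41.79 / 1050 = 0.03980.
Darcy flux q = K · i = 21.90 × 0.03980 = 0.8716 m/day.
Seepage velocity v = q / n_e = 0.8716 / 0.04 = 21.79 m/day.
Travel time t = L / v = 1050 / 21.79 = 48.19 days.

48.2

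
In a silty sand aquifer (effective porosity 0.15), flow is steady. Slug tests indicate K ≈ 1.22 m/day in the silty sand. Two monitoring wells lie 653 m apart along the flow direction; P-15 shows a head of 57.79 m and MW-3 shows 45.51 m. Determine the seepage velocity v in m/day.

Hydraulic gradient i = (57.79 − 45.51) / 653 = 12.28 / 653 = 0.01881.
Darcy flux q = K · i = 1.220 × 0.01881 = 0.02294 m/day.
Seepage velocity v = q / n_e = 0.02294 / 0.15 = 0.1530 m/day.

0.153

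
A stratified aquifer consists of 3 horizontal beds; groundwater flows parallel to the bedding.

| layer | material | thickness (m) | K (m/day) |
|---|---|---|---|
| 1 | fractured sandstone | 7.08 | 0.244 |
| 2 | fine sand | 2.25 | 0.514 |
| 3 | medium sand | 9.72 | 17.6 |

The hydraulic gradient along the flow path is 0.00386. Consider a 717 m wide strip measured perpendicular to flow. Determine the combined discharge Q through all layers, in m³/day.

481

Flow is parallel to layering, so each bed carries its own Darcy discharge and the transmissivities add.
Σ(K_i·b_i) = 0.244×7.08 + 0.514×2.25 + 17.6×9.72 = 174.0 m²/day.
Hydraulic gradient i = 0.00386.
Q = Σ(K_i·b_i) · W · i = 174.0 × 717 × 0.003860 = 481.4 m³/day.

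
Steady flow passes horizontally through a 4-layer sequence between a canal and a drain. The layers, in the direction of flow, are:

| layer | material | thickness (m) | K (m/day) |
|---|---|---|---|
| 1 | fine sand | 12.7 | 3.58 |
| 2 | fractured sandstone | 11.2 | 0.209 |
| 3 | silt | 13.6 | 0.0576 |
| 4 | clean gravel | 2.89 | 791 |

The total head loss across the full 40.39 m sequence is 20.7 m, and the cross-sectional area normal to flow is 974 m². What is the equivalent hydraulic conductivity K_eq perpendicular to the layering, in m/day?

Flow is perpendicular to layering, so the layers act in series and the equivalent K is the thickness-weighted harmonic mean.
Total thickness L = 12.7 + 11.2 + 13.6 + 2.89 = 40.39 m.
Σ(b_i/K_i) = 12.7/3.58 + 11.2/0.209 + 13.6/0.0576 + 2.89/791 = 293.3 d.
K_eq = L / Σ(b_i/K_i) = 40.39 / 293.3 = 0.1377 m/day.

0.138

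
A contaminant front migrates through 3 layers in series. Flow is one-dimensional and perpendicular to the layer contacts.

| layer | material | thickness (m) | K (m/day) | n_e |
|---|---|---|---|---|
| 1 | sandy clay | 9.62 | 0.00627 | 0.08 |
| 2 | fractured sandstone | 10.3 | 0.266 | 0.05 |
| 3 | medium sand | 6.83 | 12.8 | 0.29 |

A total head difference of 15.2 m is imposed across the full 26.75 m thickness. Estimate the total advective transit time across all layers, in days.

338

With flow normal to the layers, continuity requires the same specific discharge q through every layer.
Σ(b_i/K_i) = 9.62/0.00627 + 10.3/0.266 + 6.83/12.8 = 1574 d.
q = Δh / Σ(b_i/K_i) = 15.2 / 1574 = 0.009660 m/day.
In each layer the seepage velocity is v_i = q/n_i, so the layer transit time is t_i = b_i·n_i / q:
  layer 1 (sandy clay): t_1 = 9.62 × 0.08 / 0.009660 = 79.67 d
  layer 2 (fractured sandstone): t_2 = 10.3 × 0.05 / 0.009660 = 53.31 d
  layer 3 (medium sand): t_3 = 6.83 × 0.29 / 0.009660 = 205.0 d
Total t = Σ t_i = 338.0 days.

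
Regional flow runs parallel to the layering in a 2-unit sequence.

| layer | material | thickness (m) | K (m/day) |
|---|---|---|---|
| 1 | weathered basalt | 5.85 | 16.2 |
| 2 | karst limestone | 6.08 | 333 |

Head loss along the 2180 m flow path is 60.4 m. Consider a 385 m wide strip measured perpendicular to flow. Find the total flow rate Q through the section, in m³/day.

22600

Flow is parallel to layering, so each bed carries its own Darcy discharge and the transmissivities add.
Σ(K_i·b_i) = 16.2×5.85 + 333×6.08 = 2119 m²/day.
Hydraulic gradient i = Δh / L = 60.4 / 2180 = 0.02771.
Q = Σ(K_i·b_i) · W · i = 2119 × 385 × 0.02771 = 22608 m³/day.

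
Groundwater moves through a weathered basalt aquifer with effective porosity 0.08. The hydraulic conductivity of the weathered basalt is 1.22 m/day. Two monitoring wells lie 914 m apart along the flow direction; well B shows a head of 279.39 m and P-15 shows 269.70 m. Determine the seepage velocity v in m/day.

0.162

Hydraulic gradient i = (279.39 − 269.70) / 914 = 9.69 / 914 = 0.01060.
Darcy flux q = K · i = 1.220 × 0.01060 = 0.01293 m/day.
Seepage velocity v = q / n_e = 0.01293 / 0.08 = 0.1617 m/day.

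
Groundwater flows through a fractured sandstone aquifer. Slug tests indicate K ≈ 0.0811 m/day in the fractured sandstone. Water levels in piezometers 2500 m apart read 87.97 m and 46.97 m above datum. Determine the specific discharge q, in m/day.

0.00133

Hydraulic gradient i = (87.97 − 46.97) / 2500 = 41 / 2500 = 0.01640.
Specific discharge q = K · i = 0.08110 × 0.01640 = 0.001330 m/day.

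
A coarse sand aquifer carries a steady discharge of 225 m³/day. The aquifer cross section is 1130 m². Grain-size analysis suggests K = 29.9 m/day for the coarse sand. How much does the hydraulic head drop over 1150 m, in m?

7.66

From Q = K·A·i, i = Q / (K·A) = 225 / (29.90 × 1130) = 0.006659.
Head loss Δh = i · L = 0.006659 × 1150 = 7.658 m.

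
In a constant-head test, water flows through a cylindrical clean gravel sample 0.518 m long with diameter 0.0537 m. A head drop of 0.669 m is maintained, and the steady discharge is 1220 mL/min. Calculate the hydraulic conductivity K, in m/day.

601

Cross-sectional area A = π·(d/2)² = π × (0.0537/2)² = 0.002265 m².
Convert discharge: 1220 mL/min = 2.033e-05 m³/s.
Darcy's law rearranged: K = Q·L / (A·Δh) = 2.033e-05 × 0.518 / (0.002265 × 0.669) = 0.006951 m/s = 600.6 m/day.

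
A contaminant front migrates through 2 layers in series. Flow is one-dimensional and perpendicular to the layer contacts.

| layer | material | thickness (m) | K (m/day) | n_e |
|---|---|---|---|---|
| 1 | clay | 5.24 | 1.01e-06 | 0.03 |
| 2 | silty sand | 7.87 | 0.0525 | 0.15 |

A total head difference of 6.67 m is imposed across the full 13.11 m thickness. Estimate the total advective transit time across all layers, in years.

2850

With flow normal to the layers, continuity requires the same specific discharge q through every layer.
Σ(b_i/K_i) = 5.24/1.01e-06 + 7.87/0.0525 = 5.188e+06 d.
q = Δh / Σ(b_i/K_i) = 6.67 / 5.188e+06 = 1.286e-06 m/day.
In each layer the seepage velocity is v_i = q/n_i, so the layer transit time is t_i = b_i·n_i / q:
  layer 1 (clay): t_1 = 5.24 × 0.03 / 1.286e-06 = 1.223e+05 d
  layer 2 (silty sand): t_2 = 7.87 × 0.15 / 1.286e-06 = 9.183e+05 d
Total t = Σ t_i = 1.041e+06 days = 2849 years.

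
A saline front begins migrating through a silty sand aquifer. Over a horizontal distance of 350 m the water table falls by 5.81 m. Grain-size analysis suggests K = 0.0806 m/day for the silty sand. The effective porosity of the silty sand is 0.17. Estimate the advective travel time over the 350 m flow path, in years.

Hydraulic gradient i = Δh / L = 5.81 / 350 = 0.01660.
Darcy flux q = K · i = 0.08060 × 0.01660 = 0.001338 m/day.
Seepage velocity v = q / n_e = 0.001338 / 0.17 = 0.007870 m/day.
Travel time t = L / v = 350 / 0.007870 = 44471 days = 121.8 years.

122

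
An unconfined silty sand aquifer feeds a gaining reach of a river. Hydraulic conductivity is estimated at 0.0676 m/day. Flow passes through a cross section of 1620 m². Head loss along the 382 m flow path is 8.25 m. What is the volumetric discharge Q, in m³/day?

2.37

Hydraulic gradient i = Δh / L = 8.25 / 382 = 0.02160.
Darcy's law: Q = K · A · i = 0.06760 × 1620 × 0.02160 = 2.365 m³/day.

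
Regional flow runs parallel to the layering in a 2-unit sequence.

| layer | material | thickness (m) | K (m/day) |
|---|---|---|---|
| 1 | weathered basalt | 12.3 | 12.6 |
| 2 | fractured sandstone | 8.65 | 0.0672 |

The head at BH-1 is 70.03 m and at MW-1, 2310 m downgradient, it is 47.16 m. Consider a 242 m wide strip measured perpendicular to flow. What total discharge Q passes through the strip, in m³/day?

373

Flow is parallel to layering, so each bed carries its own Darcy discharge and the transmissivities add.
Σ(K_i·b_i) = 12.6×12.3 + 0.0672×8.65 = 155.6 m²/day.
Hydraulic gradient i = (70.03 − 47.16) / 2310 = 22.87 / 2310 = 0.009900.
Q = Σ(K_i·b_i) · W · i = 155.6 × 242 × 0.009900 = 372.7 m³/day.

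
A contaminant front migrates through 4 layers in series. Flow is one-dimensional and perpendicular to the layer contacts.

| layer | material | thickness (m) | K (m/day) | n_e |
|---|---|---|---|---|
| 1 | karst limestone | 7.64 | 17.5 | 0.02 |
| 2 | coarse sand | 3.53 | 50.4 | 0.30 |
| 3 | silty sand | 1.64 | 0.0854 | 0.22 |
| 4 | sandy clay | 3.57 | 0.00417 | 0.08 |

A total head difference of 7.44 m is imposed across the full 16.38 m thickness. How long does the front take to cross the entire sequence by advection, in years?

0.599

With flow normal to the layers, continuity requires the same specific discharge q through every layer.
Σ(b_i/K_i) = 7.64/17.5 + 3.53/50.4 + 1.64/0.0854 + 3.57/0.00417 = 875.8 d.
q = Δh / Σ(b_i/K_i) = 7.44 / 875.8 = 0.008495 m/day.
In each layer the seepage velocity is v_i = q/n_i, so the layer transit time is t_i = b_i·n_i / q:
  layer 1 (karst limestone): t_1 = 7.64 × 0.02 / 0.008495 = 17.99 d
  layer 2 (coarse sand): t_2 = 3.53 × 0.30 / 0.008495 = 124.7 d
  layer 3 (silty sand): t_3 = 1.64 × 0.22 / 0.008495 = 42.47 d
  layer 4 (sandy clay): t_4 = 3.57 × 0.08 / 0.008495 = 33.62 d
Total t = Σ t_i = 218.7 days = 0.5989 years.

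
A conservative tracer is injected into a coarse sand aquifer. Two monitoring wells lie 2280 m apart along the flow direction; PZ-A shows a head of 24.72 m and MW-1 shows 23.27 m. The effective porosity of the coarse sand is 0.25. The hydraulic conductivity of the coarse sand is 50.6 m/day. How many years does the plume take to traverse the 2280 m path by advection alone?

48.5

Hydraulic gradient i = (24.72 − 23.27) / 2280 = 1.45 / 2280 = 0.0006360.
Darcy flux q = K · i = 50.60 × 0.0006360 = 0.03218 m/day.
Seepage velocity v = q / n_e = 0.03218 / 0.25 = 0.1287 m/day.
Travel time t = L / v = 2280 / 0.1287 = 17713 days = 48.50 years.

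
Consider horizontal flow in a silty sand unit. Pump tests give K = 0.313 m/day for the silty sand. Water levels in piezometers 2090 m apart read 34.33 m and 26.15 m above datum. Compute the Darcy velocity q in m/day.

0.00123

Hydraulic gradient i = (34.33 − 26.15) / 2090 = 8.18 / 2090 = 0.003914.
Specific discharge q = K · i = 0.3130 × 0.003914 = 0.001225 m/day.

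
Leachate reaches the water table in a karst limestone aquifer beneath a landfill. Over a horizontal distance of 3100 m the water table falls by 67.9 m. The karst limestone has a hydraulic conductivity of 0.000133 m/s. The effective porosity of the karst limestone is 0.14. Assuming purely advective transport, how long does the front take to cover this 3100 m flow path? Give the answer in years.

Convert K: 0.000133 m/s × 86400 = 11.49 m/day.
Hydraulic gradient i = Δh / L = 67.9 / 3100 = 0.02190.
Darcy flux q = K · i = 11.49 × 0.02190 = 0.2517 m/day.
Seepage velocity v = q / n_e = 0.2517 / 0.14 = 1.798 m/day.
Travel time t = L / v = 3100 / 1.798 = 1724 days = 4.721 years.

4.72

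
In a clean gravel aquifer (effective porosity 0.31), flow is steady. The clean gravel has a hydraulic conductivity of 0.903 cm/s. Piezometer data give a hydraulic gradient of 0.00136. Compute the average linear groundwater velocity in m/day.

Convert K: 0.903 cm/s × 864 = 780.2 m/day.
Hydraulic gradient i = 0.00136.
Darcy flux q = K · i = 780.2 × 0.001360 = 1.061 m/day.
Seepage velocity v = q / n_e = 1.061 / 0.31 = 3.423 m/day.

3.42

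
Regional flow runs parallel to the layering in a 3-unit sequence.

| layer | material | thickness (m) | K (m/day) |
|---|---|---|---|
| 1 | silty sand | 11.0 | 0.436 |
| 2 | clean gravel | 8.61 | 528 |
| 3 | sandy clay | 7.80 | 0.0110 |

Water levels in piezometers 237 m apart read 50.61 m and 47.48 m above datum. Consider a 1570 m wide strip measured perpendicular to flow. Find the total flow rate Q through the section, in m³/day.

Flow is parallel to layering, so each bed carries its own Darcy discharge and the transmissivities add.
Σ(K_i·b_i) = 0.436×11.0 + 528×8.61 + 0.0110×7.80 = 4551 m²/day.
Hydraulic gradient i = (50.61 − 47.48) / 237 = 3.13 / 237 = 0.01321.
Q = Σ(K_i·b_i) · W · i = 4551 × 1570 × 0.01321 = 94362 m³/day.

94400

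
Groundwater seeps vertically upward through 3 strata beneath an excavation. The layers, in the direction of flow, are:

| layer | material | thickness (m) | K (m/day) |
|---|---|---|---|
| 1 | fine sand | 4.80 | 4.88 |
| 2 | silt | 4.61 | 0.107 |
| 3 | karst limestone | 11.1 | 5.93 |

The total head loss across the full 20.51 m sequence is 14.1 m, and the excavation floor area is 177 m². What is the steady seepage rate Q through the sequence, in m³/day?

54.3

Flow is perpendicular to layering, so the layers act in series and the equivalent K is the thickness-weighted harmonic mean.
Total thickness L = 4.80 + 4.61 + 11.1 = 20.51 m.
Σ(b_i/K_i) = 4.80/4.88 + 4.61/0.107 + 11.1/5.93 = 45.94 d.
K_eq = L / Σ(b_i/K_i) = 20.51 / 45.94 = 0.4465 m/day.
Q = K_eq · A · (Δh/L) = 0.4465 × 177 × (14.1/20.51) = 54.33 m³/day.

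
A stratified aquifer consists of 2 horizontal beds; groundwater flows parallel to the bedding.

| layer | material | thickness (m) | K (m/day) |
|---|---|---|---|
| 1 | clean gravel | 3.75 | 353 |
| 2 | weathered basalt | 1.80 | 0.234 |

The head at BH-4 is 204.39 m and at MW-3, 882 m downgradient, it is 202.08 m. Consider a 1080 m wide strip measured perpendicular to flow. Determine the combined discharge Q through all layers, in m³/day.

3750

Flow is parallel to layering, so each bed carries its own Darcy discharge and the transmissivities add.
Σ(K_i·b_i) = 353×3.75 + 0.234×1.80 = 1324 m²/day.
Hydraulic gradient i = (204.39 − 202.08) / 882 = 2.31 / 882 = 0.002619.
Q = Σ(K_i·b_i) · W · i = 1324 × 1080 × 0.002619 = 3746 m³/day.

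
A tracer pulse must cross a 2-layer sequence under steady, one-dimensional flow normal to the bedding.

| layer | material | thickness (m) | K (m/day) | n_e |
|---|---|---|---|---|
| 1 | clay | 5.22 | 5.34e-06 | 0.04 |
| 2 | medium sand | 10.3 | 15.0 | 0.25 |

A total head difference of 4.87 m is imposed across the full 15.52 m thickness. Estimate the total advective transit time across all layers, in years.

1530

With flow normal to the layers, continuity requires the same specific discharge q through every layer.
Σ(b_i/K_i) = 5.22/5.34e-06 + 10.3/15.0 = 9.775e+05 d.
q = Δh / Σ(b_i/K_i) = 4.87 / 9.775e+05 = 4.982e-06 m/day.
In each layer the seepage velocity is v_i = q/n_i, so the layer transit time is t_i = b_i·n_i / q:
  layer 1 (clay): t_1 = 5.22 × 0.04 / 4.982e-06 = 41911 d
  layer 2 (medium sand): t_2 = 10.3 × 0.25 / 4.982e-06 = 5.169e+05 d
Total t = Σ t_i = 5.588e+05 days = 1530 years.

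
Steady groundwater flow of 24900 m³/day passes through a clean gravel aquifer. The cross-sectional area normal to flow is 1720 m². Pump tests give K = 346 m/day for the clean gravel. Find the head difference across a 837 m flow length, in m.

35.0

From Q = K·A·i, i = Q / (K·A) = 24900 / (346.0 × 1720) = 0.04184.
Head loss Δh = i · L = 0.04184 × 837 = 35.02 m.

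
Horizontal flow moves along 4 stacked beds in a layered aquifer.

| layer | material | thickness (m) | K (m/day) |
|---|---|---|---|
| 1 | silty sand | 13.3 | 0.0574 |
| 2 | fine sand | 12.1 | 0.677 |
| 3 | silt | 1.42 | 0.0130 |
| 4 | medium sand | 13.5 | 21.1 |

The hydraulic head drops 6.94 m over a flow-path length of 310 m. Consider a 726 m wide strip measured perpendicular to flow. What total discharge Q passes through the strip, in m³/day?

4780

Flow is parallel to layering, so each bed carries its own Darcy discharge and the transmissivities add.
Σ(K_i·b_i) = 0.0574×13.3 + 0.677×12.1 + 0.0130×1.42 + 21.1×13.5 = 293.8 m²/day.
Hydraulic gradient i = Δh / L = 6.94 / 310 = 0.02239.
Q = Σ(K_i·b_i) · W · i = 293.8 × 726 × 0.02239 = 4776 m³/day.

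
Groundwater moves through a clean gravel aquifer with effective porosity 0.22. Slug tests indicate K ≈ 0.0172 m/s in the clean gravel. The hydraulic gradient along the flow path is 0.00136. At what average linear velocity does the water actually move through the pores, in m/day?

9.19

Convert K: 0.0172 m/s × 86400 = 1486 m/day.
Hydraulic gradient i = 0.00136.
Darcy flux q = K · i = 1486 × 0.001360 = 2.021 m/day.
Seepage velocity v = q / n_e = 2.021 / 0.22 = 9.187 m/day.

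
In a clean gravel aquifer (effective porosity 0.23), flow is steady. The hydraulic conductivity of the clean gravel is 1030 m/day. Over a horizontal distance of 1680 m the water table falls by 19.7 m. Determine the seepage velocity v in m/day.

Hydraulic gradient i = Δh / L = 19.7 / 1680 = 0.01173.
Darcy flux q = K · i = 1030 × 0.01173 = 12.08 m/day.
Seepage velocity v = q / n_e = 12.08 / 0.23 = 52.51 m/day.

52.5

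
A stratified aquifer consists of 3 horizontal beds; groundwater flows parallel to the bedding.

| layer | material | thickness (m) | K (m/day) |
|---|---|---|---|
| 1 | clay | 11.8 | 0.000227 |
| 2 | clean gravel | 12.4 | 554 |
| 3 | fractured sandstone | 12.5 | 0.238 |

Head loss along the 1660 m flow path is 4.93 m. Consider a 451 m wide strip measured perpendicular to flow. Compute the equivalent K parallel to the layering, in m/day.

Flow is parallel to layering, so each bed carries its own Darcy discharge and the transmissivities add.
Σ(K_i·b_i) = 0.000227×11.8 + 554×12.4 + 0.238×12.5 = 6873 m²/day.
Total thickness b = 36.70 m, so K_eq = Σ(K_i·b_i)/b = 187.3 m/day.

187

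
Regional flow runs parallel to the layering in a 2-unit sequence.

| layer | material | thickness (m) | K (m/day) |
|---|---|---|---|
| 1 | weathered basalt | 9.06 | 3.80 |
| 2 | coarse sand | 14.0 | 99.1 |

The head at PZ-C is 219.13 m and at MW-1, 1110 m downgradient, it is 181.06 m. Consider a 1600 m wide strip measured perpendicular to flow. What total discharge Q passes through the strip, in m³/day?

78000

Flow is parallel to layering, so each bed carries its own Darcy discharge and the transmissivities add.
Σ(K_i·b_i) = 3.80×9.06 + 99.1×14.0 = 1422 m²/day.
Hydraulic gradient i = (219.13 − 181.06) / 1110 = 38.07 / 1110 = 0.03430.
Q = Σ(K_i·b_i) · W · i = 1422 × 1600 × 0.03430 = 78024 m³/day.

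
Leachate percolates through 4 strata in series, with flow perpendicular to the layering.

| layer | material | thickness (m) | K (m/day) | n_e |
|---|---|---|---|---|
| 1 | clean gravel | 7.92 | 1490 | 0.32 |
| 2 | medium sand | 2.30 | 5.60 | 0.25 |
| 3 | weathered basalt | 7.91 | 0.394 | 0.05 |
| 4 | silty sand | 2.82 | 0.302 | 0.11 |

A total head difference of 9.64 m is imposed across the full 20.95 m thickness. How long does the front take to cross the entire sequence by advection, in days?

With flow normal to the layers, continuity requires the same specific discharge q through every layer.
Σ(b_i/K_i) = 7.92/1490 + 2.30/5.60 + 7.91/0.394 + 2.82/0.302 = 29.83 d.
q = Δh / Σ(b_i/K_i) = 9.64 / 29.83 = 0.3232 m/day.
In each layer the seepage velocity is v_i = q/n_i, so the layer transit time is t_i = b_i·n_i / q:
  layer 1 (clean gravel): t_1 = 7.92 × 0.32 / 0.3232 = 7.842 d
  layer 2 (medium sand): t_2 = 2.30 × 0.25 / 0.3232 = 1.779 d
  layer 3 (weathered basalt): t_3 = 7.91 × 0.05 / 0.3232 = 1.224 d
  layer 4 (silty sand): t_4 = 2.82 × 0.11 / 0.3232 = 0.9599 d
Total t = Σ t_i = 11.81 days.

11.8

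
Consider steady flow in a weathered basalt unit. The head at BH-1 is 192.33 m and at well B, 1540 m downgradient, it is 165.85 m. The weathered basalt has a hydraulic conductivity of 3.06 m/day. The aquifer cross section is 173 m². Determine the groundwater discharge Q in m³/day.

Hydraulic gradient i = (192.33 − 165.85) / 1540 = 26.48 / 1540 = 0.01719.
Darcy's law: Q = K · A · i = 3.060 × 173.0 × 0.01719 = 9.103 m³/day.

9.10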